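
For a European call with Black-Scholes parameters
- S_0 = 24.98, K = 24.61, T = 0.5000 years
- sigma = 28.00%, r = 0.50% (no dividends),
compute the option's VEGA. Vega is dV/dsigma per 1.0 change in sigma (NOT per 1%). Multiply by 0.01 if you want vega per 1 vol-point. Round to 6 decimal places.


d1 = 0.1869925715; d2 = -0.0109973272
phi(d1) = 0.3920281447; exp(-qT) = 1.0000000000; exp(-rT) = 0.9975031224
Vega = S * exp(-qT) * phi(d1) * sqrt(T) = 24.9800 * 1.0000000000 * 0.3920281447 * 0.7071067812 = 6.924600

Answer: Vega = 6.924600


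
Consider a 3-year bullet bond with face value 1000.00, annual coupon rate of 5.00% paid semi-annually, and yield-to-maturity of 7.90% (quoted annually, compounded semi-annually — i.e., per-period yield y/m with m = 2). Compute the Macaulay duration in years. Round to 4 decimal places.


Answer: Macaulay duration = 2.8144 years

Derivation:
Coupon per period c = face * coupon_rate / m = 25.000000
Periods per year m = 2; per-period yield y/m = 0.039500
Number of cashflows N = 6
Cashflows (t years, CF_t, discount factor 1/(1+y/m)^(m*t), PV):
  t = 0.5000: CF_t = 25.000000, DF = 0.962001, PV = 24.050024
  t = 1.0000: CF_t = 25.000000, DF = 0.925446, PV = 23.136146
  t = 1.5000: CF_t = 25.000000, DF = 0.890280, PV = 22.256995
  t = 2.0000: CF_t = 25.000000, DF = 0.856450, PV = 21.411251
  t = 2.5000: CF_t = 25.000000, DF = 0.823906, PV = 20.597644
  t = 3.0000: CF_t = 1025.000000, DF = 0.792598, PV = 812.413073
Price P = sum_t PV_t = 923.865133
Macaulay numerator sum_t t * PV_t:
  t * PV_t at t = 0.5000: 12.025012
  t * PV_t at t = 1.0000: 23.136146
  t * PV_t at t = 1.5000: 33.385492
  t * PV_t at t = 2.0000: 42.822501
  t * PV_t at t = 2.5000: 51.494109
  t * PV_t at t = 3.0000: 2437.239220
Macaulay duration D = (sum_t t * PV_t) / P = 2600.102481 / 923.865133 = 2.814375


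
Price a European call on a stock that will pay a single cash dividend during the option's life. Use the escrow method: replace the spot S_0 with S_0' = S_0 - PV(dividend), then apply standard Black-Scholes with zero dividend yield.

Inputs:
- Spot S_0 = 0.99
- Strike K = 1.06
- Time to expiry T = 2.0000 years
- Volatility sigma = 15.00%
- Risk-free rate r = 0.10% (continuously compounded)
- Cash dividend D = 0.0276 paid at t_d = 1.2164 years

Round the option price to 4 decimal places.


PV(D) = D * exp(-r * t_d) = 0.0276 * 0.99878434 = 0.02756645
S_0' = S_0 - PV(D) = 0.9900 - 0.02756645 = 0.96243355
d1 = (ln(S_0'/K) + (r + sigma^2/2)*T) / (sigma*sqrt(T)) = -0.33969014
d2 = d1 - sigma*sqrt(T) = -0.55182217
exp(-rT) = 0.99800200
N(d1) = 0.36704494; N(d2) = 0.29053510
C = S_0' * N(d1) - K * exp(-rT) * N(d2) = 0.96243355 * 0.36704494 - 1.0600 * 0.99800200 * 0.29053510 = 0.0459

Answer: Price = 0.0459


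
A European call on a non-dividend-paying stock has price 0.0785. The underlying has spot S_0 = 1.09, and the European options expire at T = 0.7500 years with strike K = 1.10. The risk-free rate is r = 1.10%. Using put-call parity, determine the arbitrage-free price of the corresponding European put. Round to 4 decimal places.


Put-call parity: C - P = S_0 * exp(-qT) - K * exp(-rT).
S_0 * exp(-qT) = 1.0900 * 1.00000000 = 1.09000000
K * exp(-rT) = 1.1000 * 0.99178394 = 1.09096233
P = C - S*exp(-qT) + K*exp(-rT)
P = 0.0785 - 1.09000000 + 1.09096233 = 0.0795

Answer: Put price = 0.0795


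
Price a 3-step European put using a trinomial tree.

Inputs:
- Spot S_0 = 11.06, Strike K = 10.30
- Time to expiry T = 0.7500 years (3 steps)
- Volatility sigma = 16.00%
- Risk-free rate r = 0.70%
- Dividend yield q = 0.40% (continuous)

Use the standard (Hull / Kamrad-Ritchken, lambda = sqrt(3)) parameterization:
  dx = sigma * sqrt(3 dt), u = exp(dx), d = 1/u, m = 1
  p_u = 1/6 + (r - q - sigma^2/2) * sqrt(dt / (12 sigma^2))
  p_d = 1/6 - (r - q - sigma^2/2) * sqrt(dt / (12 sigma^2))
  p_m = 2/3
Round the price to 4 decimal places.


Answer: Price = V(0,0) = 0.2996

Derivation:
dt = T/N = 0.250000; dx = sigma*sqrt(3*dt) = 0.138564
u = exp(dx) = 1.148623; d = 1/u = 0.870607
p_u = 0.157826, p_m = 0.666667, p_d = 0.175507
Discount per step: exp(-r*dt) = 0.998252
Stock lattice S(k, j) with j the centered position index:
  k=0: S(0,+0) = 11.0600
  k=1: S(1,-1) = 9.6289; S(1,+0) = 11.0600; S(1,+1) = 12.7038
  k=2: S(2,-2) = 8.3830; S(2,-1) = 9.6289; S(2,+0) = 11.0600; S(2,+1) = 12.7038; S(2,+2) = 14.5918
  k=3: S(3,-3) = 7.2983; S(3,-2) = 8.3830; S(3,-1) = 9.6289; S(3,+0) = 11.0600; S(3,+1) = 12.7038; S(3,+2) = 14.5918; S(3,+3) = 16.7605
Terminal payoffs V(N, j) = max(K - S_T, 0):
  V(3,-3) = 3.001690; V(3,-2) = 1.916991; V(3,-1) = 0.671081; V(3,+0) = 0.000000; V(3,+1) = 0.000000; V(3,+2) = 0.000000; V(3,+3) = 0.000000
Backward induction: V(k, j) = exp(-r*dt) * [p_u * V(k+1, j+1) + p_m * V(k+1, j) + p_d * V(k+1, j-1)]
  V(2,-2) = exp(-r*dt) * [p_u*0.671081 + p_m*1.916991 + p_d*3.001690] = 1.907386
  V(2,-1) = exp(-r*dt) * [p_u*0.000000 + p_m*0.671081 + p_d*1.916991] = 0.782463
  V(2,+0) = exp(-r*dt) * [p_u*0.000000 + p_m*0.000000 + p_d*0.671081] = 0.117574
  V(2,+1) = exp(-r*dt) * [p_u*0.000000 + p_m*0.000000 + p_d*0.000000] = 0.000000
  V(2,+2) = exp(-r*dt) * [p_u*0.000000 + p_m*0.000000 + p_d*0.000000] = 0.000000
  V(1,-1) = exp(-r*dt) * [p_u*0.117574 + p_m*0.782463 + p_d*1.907386] = 0.873429
  V(1,+0) = exp(-r*dt) * [p_u*0.000000 + p_m*0.117574 + p_d*0.782463] = 0.215333
  V(1,+1) = exp(-r*dt) * [p_u*0.000000 + p_m*0.000000 + p_d*0.117574] = 0.020599
  V(0,+0) = exp(-r*dt) * [p_u*0.020599 + p_m*0.215333 + p_d*0.873429] = 0.299575


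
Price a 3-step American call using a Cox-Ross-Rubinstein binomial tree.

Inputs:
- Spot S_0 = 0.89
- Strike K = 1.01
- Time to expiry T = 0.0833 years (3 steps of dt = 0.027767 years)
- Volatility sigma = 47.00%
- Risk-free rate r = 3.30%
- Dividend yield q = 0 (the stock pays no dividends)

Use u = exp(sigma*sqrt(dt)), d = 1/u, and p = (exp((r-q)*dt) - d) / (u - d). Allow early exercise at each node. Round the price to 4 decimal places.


Answer: Price = V(0,0) = 0.0133

Derivation:
dt = T/N = 0.027767
u = exp(sigma*sqrt(dt)) = 1.081466; d = 1/u = 0.924671
p = (exp((r-q)*dt) - d) / (u - d) = 0.486277
Discount per step: exp(-r*dt) = 0.999084
Stock lattice S(k, i) with i counting down-moves:
  k=0: S(0,0) = 0.8900
  k=1: S(1,0) = 0.9625; S(1,1) = 0.8230
  k=2: S(2,0) = 1.0409; S(2,1) = 0.8900; S(2,2) = 0.7610
  k=3: S(3,0) = 1.1257; S(3,1) = 0.9625; S(3,2) = 0.8230; S(3,3) = 0.7036
Terminal payoffs V(N, i) = max(S_T - K, 0):
  V(3,0) = 0.115716; V(3,1) = 0.000000; V(3,2) = 0.000000; V(3,3) = 0.000000
Backward induction: V(k, i) = exp(-r*dt) * [p * V(k+1, i) + (1-p) * V(k+1, i+1)]; then take max(V_cont, immediate exercise) for American.
  V(2,0) = exp(-r*dt) * [p*0.115716 + (1-p)*0.000000] = 0.056218; exercise = 0.030916; V(2,0) = max -> 0.056218
  V(2,1) = exp(-r*dt) * [p*0.000000 + (1-p)*0.000000] = 0.000000; exercise = 0.000000; V(2,1) = max -> 0.000000
  V(2,2) = exp(-r*dt) * [p*0.000000 + (1-p)*0.000000] = 0.000000; exercise = 0.000000; V(2,2) = max -> 0.000000
  V(1,0) = exp(-r*dt) * [p*0.056218 + (1-p)*0.000000] = 0.027313; exercise = 0.000000; V(1,0) = max -> 0.027313
  V(1,1) = exp(-r*dt) * [p*0.000000 + (1-p)*0.000000] = 0.000000; exercise = 0.000000; V(1,1) = max -> 0.000000
  V(0,0) = exp(-r*dt) * [p*0.027313 + (1-p)*0.000000] = 0.013269; exercise = 0.000000; V(0,0) = max -> 0.013269


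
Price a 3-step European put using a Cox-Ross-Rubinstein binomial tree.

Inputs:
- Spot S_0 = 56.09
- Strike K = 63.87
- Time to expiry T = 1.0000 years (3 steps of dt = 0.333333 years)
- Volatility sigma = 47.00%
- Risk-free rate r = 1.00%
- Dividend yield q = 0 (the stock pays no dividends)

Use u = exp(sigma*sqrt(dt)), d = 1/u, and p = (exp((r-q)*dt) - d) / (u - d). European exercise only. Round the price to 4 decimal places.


Answer: Price = V(0,0) = 15.5000

Derivation:
dt = T/N = 0.333333
u = exp(sigma*sqrt(dt)) = 1.311740; d = 1/u = 0.762346
p = (exp((r-q)*dt) - d) / (u - d) = 0.438652
Discount per step: exp(-r*dt) = 0.996672
Stock lattice S(k, i) with i counting down-moves:
  k=0: S(0,0) = 56.0900
  k=1: S(1,0) = 73.5755; S(1,1) = 42.7600
  k=2: S(2,0) = 96.5119; S(2,1) = 56.0900; S(2,2) = 32.5979
  k=3: S(3,0) = 126.5986; S(3,1) = 73.5755; S(3,2) = 42.7600; S(3,3) = 24.8509
Terminal payoffs V(N, i) = max(K - S_T, 0):
  V(3,0) = 0.000000; V(3,1) = 0.000000; V(3,2) = 21.110007; V(3,3) = 39.019108
Backward induction: V(k, i) = exp(-r*dt) * [p * V(k+1, i) + (1-p) * V(k+1, i+1)].
  V(2,0) = exp(-r*dt) * [p*0.000000 + (1-p)*0.000000] = 0.000000
  V(2,1) = exp(-r*dt) * [p*0.000000 + (1-p)*21.110007] = 11.810626
  V(2,2) = exp(-r*dt) * [p*21.110007 + (1-p)*39.019108] = 31.059541
  V(1,0) = exp(-r*dt) * [p*0.000000 + (1-p)*11.810626] = 6.607809
  V(1,1) = exp(-r*dt) * [p*11.810626 + (1-p)*31.059541] = 22.540705
  V(0,0) = exp(-r*dt) * [p*6.607809 + (1-p)*22.540705] = 15.499956


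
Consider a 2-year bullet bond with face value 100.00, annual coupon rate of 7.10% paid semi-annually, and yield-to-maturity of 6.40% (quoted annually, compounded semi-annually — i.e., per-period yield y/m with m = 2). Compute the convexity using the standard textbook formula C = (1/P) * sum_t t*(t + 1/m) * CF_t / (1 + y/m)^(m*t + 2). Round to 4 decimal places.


Coupon per period c = face * coupon_rate / m = 3.550000
Periods per year m = 2; per-period yield y/m = 0.032000
Number of cashflows N = 4
Cashflows (t years, CF_t, discount factor 1/(1+y/m)^(m*t), PV):
  t = 0.5000: CF_t = 3.550000, DF = 0.968992, PV = 3.439922
  t = 1.0000: CF_t = 3.550000, DF = 0.938946, PV = 3.333258
  t = 1.5000: CF_t = 3.550000, DF = 0.909831, PV = 3.229901
  t = 2.0000: CF_t = 103.550000, DF = 0.881620, PV = 91.291704
Price P = sum_t PV_t = 101.294786
Convexity numerator sum_t t*(t + 1/m) * CF_t / (1+y/m)^(m*t + 2):
  t = 0.5000: term = 1.614951
  t = 1.0000: term = 4.694624
  t = 1.5000: term = 9.098109
  t = 2.0000: term = 428.589892
Convexity = (1/P) * sum = 443.997575 / 101.294786 = 4.383222

Answer: Convexity = 4.3832


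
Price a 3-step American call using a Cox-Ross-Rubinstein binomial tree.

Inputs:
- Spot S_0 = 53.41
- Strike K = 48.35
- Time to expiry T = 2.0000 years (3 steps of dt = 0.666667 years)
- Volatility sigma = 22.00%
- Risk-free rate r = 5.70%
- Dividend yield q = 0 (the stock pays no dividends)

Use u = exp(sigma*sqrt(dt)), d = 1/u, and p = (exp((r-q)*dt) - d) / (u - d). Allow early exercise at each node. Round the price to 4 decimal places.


dt = T/N = 0.666667
u = exp(sigma*sqrt(dt)) = 1.196774; d = 1/u = 0.835580
p = (exp((r-q)*dt) - d) / (u - d) = 0.562444
Discount per step: exp(-r*dt) = 0.962713
Stock lattice S(k, i) with i counting down-moves:
  k=0: S(0,0) = 53.4100
  k=1: S(1,0) = 63.9197; S(1,1) = 44.6283
  k=2: S(2,0) = 76.4974; S(2,1) = 53.4100; S(2,2) = 37.2905
  k=3: S(3,0) = 91.5500; S(3,1) = 63.9197; S(3,2) = 44.6283; S(3,3) = 31.1592
Terminal payoffs V(N, i) = max(S_T - K, 0):
  V(3,0) = 43.200043; V(3,1) = 15.569677; V(3,2) = 0.000000; V(3,3) = 0.000000
Backward induction: V(k, i) = exp(-r*dt) * [p * V(k+1, i) + (1-p) * V(k+1, i+1)]; then take max(V_cont, immediate exercise) for American.
  V(2,0) = exp(-r*dt) * [p*43.200043 + (1-p)*15.569677] = 29.950209; exercise = 28.147380; V(2,0) = max -> 29.950209
  V(2,1) = exp(-r*dt) * [p*15.569677 + (1-p)*0.000000] = 8.430550; exercise = 5.060000; V(2,1) = max -> 8.430550
  V(2,2) = exp(-r*dt) * [p*0.000000 + (1-p)*0.000000] = 0.000000; exercise = 0.000000; V(2,2) = max -> 0.000000
  V(1,0) = exp(-r*dt) * [p*29.950209 + (1-p)*8.430550] = 19.768500; exercise = 15.569677; V(1,0) = max -> 19.768500
  V(1,1) = exp(-r*dt) * [p*8.430550 + (1-p)*0.000000] = 4.564910; exercise = 0.000000; V(1,1) = max -> 4.564910
  V(0,0) = exp(-r*dt) * [p*19.768500 + (1-p)*4.564910] = 12.627022; exercise = 5.060000; V(0,0) = max -> 12.627022

Answer: Price = V(0,0) = 12.6270


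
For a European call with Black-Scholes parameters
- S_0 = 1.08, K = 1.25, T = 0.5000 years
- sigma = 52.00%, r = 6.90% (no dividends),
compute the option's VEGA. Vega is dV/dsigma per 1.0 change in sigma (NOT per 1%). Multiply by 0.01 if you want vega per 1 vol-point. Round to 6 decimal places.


d1 = -0.1198886226; d2 = -0.4875841488
phi(d1) = 0.3960855031; exp(-qT) = 1.0000000000; exp(-rT) = 0.9660883397
Vega = S * exp(-qT) * phi(d1) * sqrt(T) = 1.0800 * 1.0000000000 * 0.3960855031 * 0.7071067812 = 0.302481

Answer: Vega = 0.302481


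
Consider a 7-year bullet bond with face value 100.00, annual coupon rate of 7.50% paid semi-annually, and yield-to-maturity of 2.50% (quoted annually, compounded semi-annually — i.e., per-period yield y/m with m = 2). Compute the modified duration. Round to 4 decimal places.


Coupon per period c = face * coupon_rate / m = 3.750000
Periods per year m = 2; per-period yield y/m = 0.012500
Number of cashflows N = 14
Cashflows (t years, CF_t, discount factor 1/(1+y/m)^(m*t), PV):
  t = 0.5000: CF_t = 3.750000, DF = 0.987654, PV = 3.703704
  t = 1.0000: CF_t = 3.750000, DF = 0.975461, PV = 3.657979
  t = 1.5000: CF_t = 3.750000, DF = 0.963418, PV = 3.612819
  t = 2.0000: CF_t = 3.750000, DF = 0.951524, PV = 3.568216
  t = 2.5000: CF_t = 3.750000, DF = 0.939777, PV = 3.524164
  t = 3.0000: CF_t = 3.750000, DF = 0.928175, PV = 3.480656
  t = 3.5000: CF_t = 3.750000, DF = 0.916716, PV = 3.437685
  t = 4.0000: CF_t = 3.750000, DF = 0.905398, PV = 3.395244
  t = 4.5000: CF_t = 3.750000, DF = 0.894221, PV = 3.353328
  t = 5.0000: CF_t = 3.750000, DF = 0.883181, PV = 3.311928
  t = 5.5000: CF_t = 3.750000, DF = 0.872277, PV = 3.271040
  t = 6.0000: CF_t = 3.750000, DF = 0.861509, PV = 3.230657
  t = 6.5000: CF_t = 3.750000, DF = 0.850873, PV = 3.190773
  t = 7.0000: CF_t = 103.750000, DF = 0.840368, PV = 87.188189
Price P = sum_t PV_t = 131.926382
First compute Macaulay numerator sum_t t * PV_t:
  t * PV_t at t = 0.5000: 1.851852
  t * PV_t at t = 1.0000: 3.657979
  t * PV_t at t = 1.5000: 5.419228
  t * PV_t at t = 2.0000: 7.136432
  t * PV_t at t = 2.5000: 8.810410
  t * PV_t at t = 3.0000: 10.441967
  t * PV_t at t = 3.5000: 12.031897
  t * PV_t at t = 4.0000: 13.580977
  t * PV_t at t = 4.5000: 15.089974
  t * PV_t at t = 5.0000: 16.559642
  t * PV_t at t = 5.5000: 17.990723
  t * PV_t at t = 6.0000: 19.383944
  t * PV_t at t = 6.5000: 20.740022
  t * PV_t at t = 7.0000: 610.317326
Macaulay duration D = 763.012372 / 131.926382 = 5.783622
Modified duration = D / (1 + y/m) = 5.783622 / (1 + 0.012500) = 5.712220

Answer: Modified duration = 5.7122


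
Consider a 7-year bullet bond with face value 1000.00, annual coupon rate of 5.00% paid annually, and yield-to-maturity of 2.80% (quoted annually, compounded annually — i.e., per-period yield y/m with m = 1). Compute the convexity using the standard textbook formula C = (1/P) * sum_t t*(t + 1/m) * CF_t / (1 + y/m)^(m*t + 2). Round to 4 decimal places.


Coupon per period c = face * coupon_rate / m = 50.000000
Periods per year m = 1; per-period yield y/m = 0.028000
Number of cashflows N = 7
Cashflows (t years, CF_t, discount factor 1/(1+y/m)^(m*t), PV):
  t = 1.0000: CF_t = 50.000000, DF = 0.972763, PV = 48.638132
  t = 2.0000: CF_t = 50.000000, DF = 0.946267, PV = 47.313358
  t = 3.0000: CF_t = 50.000000, DF = 0.920493, PV = 46.024668
  t = 4.0000: CF_t = 50.000000, DF = 0.895422, PV = 44.771077
  t = 5.0000: CF_t = 50.000000, DF = 0.871033, PV = 43.551632
  t = 6.0000: CF_t = 50.000000, DF = 0.847308, PV = 42.365401
  t = 7.0000: CF_t = 1050.000000, DF = 0.824230, PV = 865.441061
Price P = sum_t PV_t = 1138.105329
Convexity numerator sum_t t*(t + 1/m) * CF_t / (1+y/m)^(m*t + 2):
  t = 1.0000: term = 92.049335
  t = 2.0000: term = 268.626464
  t = 3.0000: term = 522.619581
  t = 4.0000: term = 847.308010
  t = 5.0000: term = 1236.344373
  t = 6.0000: term = 1683.737472
  t = 7.0000: term = 45860.553725
Convexity = (1/P) * sum = 50511.238961 / 1138.105329 = 44.381867

Answer: Convexity = 44.3819


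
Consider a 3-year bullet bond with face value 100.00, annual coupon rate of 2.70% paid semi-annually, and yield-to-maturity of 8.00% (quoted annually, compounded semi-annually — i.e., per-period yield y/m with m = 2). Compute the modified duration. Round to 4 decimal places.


Answer: Modified duration = 2.7813

Derivation:
Coupon per period c = face * coupon_rate / m = 1.350000
Periods per year m = 2; per-period yield y/m = 0.040000
Number of cashflows N = 6
Cashflows (t years, CF_t, discount factor 1/(1+y/m)^(m*t), PV):
  t = 0.5000: CF_t = 1.350000, DF = 0.961538, PV = 1.298077
  t = 1.0000: CF_t = 1.350000, DF = 0.924556, PV = 1.248151
  t = 1.5000: CF_t = 1.350000, DF = 0.888996, PV = 1.200145
  t = 2.0000: CF_t = 1.350000, DF = 0.854804, PV = 1.153986
  t = 2.5000: CF_t = 1.350000, DF = 0.821927, PV = 1.109602
  t = 3.0000: CF_t = 101.350000, DF = 0.790315, PV = 80.098377
Price P = sum_t PV_t = 86.108337
First compute Macaulay numerator sum_t t * PV_t:
  t * PV_t at t = 0.5000: 0.649038
  t * PV_t at t = 1.0000: 1.248151
  t * PV_t at t = 1.5000: 1.800218
  t * PV_t at t = 2.0000: 2.307971
  t * PV_t at t = 2.5000: 2.774004
  t * PV_t at t = 3.0000: 240.295132
Macaulay duration D = 249.074514 / 86.108337 = 2.892571
Modified duration = D / (1 + y/m) = 2.892571 / (1 + 0.040000) = 2.781319


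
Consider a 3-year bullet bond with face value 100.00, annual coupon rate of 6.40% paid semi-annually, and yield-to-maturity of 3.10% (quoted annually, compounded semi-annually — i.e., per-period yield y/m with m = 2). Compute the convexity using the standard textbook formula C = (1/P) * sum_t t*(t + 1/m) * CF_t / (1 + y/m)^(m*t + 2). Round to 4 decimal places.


Coupon per period c = face * coupon_rate / m = 3.200000
Periods per year m = 2; per-period yield y/m = 0.015500
Number of cashflows N = 6
Cashflows (t years, CF_t, discount factor 1/(1+y/m)^(m*t), PV):
  t = 0.5000: CF_t = 3.200000, DF = 0.984737, PV = 3.151157
  t = 1.0000: CF_t = 3.200000, DF = 0.969706, PV = 3.103060
  t = 1.5000: CF_t = 3.200000, DF = 0.954905, PV = 3.055696
  t = 2.0000: CF_t = 3.200000, DF = 0.940330, PV = 3.009056
  t = 2.5000: CF_t = 3.200000, DF = 0.925977, PV = 2.963128
  t = 3.0000: CF_t = 103.200000, DF = 0.911844, PV = 94.102277
Price P = sum_t PV_t = 109.384373
Convexity numerator sum_t t*(t + 1/m) * CF_t / (1+y/m)^(m*t + 2):
  t = 0.5000: term = 1.527848
  t = 1.0000: term = 4.513584
  t = 1.5000: term = 8.889383
  t = 2.0000: term = 14.589500
  t = 2.5000: term = 21.550222
  t = 3.0000: term = 958.141331
Convexity = (1/P) * sum = 1009.211868 / 109.384373 = 9.226289

Answer: Convexity = 9.2263


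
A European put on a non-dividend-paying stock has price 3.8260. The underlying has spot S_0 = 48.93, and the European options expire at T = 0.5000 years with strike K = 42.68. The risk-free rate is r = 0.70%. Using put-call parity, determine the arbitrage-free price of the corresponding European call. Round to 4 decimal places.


Answer: Call price = 10.2251

Derivation:
Put-call parity: C - P = S_0 * exp(-qT) - K * exp(-rT).
S_0 * exp(-qT) = 48.9300 * 1.00000000 = 48.93000000
K * exp(-rT) = 42.6800 * 0.99650612 = 42.53088111
C = P + S*exp(-qT) - K*exp(-rT)
C = 3.8260 + 48.93000000 - 42.53088111 = 10.2251


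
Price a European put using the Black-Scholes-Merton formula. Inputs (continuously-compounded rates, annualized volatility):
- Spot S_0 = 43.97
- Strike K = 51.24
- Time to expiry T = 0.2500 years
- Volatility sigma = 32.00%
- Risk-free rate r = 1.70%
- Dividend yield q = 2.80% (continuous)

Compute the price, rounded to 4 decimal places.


Answer: Price = 8.0196

Derivation:
d1 = (ln(S/K) + (r - q + 0.5*sigma^2) * T) / (sigma * sqrt(T)) = -0.89351809
d2 = d1 - sigma * sqrt(T) = -1.05351809
exp(-rT) = 0.99575902; exp(-qT) = 0.99302444
P = K * exp(-rT) * N(-d2) - S_0 * exp(-qT) * N(-d1)
N(-d1) = 0.81421010; N(-d2) = 0.85394820
P = 51.2400 * 0.99575902 * 0.85394820 - 43.9700 * 0.99302444 * 0.81421010 = 8.0196


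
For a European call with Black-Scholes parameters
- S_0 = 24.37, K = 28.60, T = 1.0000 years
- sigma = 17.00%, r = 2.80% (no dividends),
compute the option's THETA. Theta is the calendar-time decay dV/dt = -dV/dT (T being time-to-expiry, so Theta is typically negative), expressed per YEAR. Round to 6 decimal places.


Answer: Theta = -0.801904

Derivation:
d1 = -0.6917873541; d2 = -0.8617873541
phi(d1) = 0.3140436139; exp(-qT) = 1.0000000000; exp(-rT) = 0.9723883668
Theta = -S*exp(-qT)*phi(d1)*sigma/(2*sqrt(T)) - r*K*exp(-rT)*N(d2) + q*S*exp(-qT)*N(d1)
N(d1) = 0.2445354397; N(d2) = 0.1944022725; sqrt(T) = 1.0000000000
Term 1 = -24.3700 * 1.0000000000 * 0.3140436139 * 0.1700 / (2 * 1.0000000000) = -0.6505256440
Term 2 = -0.0280 * 28.6000 * 0.9723883668 * 0.1944022725 = -0.1513788342
Term 3 = 0 (no dividend yield, q = 0)
Theta = -0.6505256440 + (-0.1513788342) + (0.0000000000) = -0.801904


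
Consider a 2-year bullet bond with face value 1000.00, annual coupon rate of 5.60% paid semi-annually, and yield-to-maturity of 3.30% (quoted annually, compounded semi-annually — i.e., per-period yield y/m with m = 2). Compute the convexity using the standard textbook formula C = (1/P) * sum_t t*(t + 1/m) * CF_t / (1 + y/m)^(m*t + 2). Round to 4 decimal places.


Answer: Convexity = 4.5868

Derivation:
Coupon per period c = face * coupon_rate / m = 28.000000
Periods per year m = 2; per-period yield y/m = 0.016500
Number of cashflows N = 4
Cashflows (t years, CF_t, discount factor 1/(1+y/m)^(m*t), PV):
  t = 0.5000: CF_t = 28.000000, DF = 0.983768, PV = 27.545499
  t = 1.0000: CF_t = 28.000000, DF = 0.967799, PV = 27.098376
  t = 1.5000: CF_t = 28.000000, DF = 0.952090, PV = 26.658511
  t = 2.0000: CF_t = 1028.000000, DF = 0.936635, PV = 962.860970
Price P = sum_t PV_t = 1044.163356
Convexity numerator sum_t t*(t + 1/m) * CF_t / (1+y/m)^(m*t + 2):
  t = 0.5000: term = 13.329255
  t = 1.0000: term = 39.338678
  t = 1.5000: term = 77.400251
  t = 2.0000: term = 4659.280117
Convexity = (1/P) * sum = 4789.348302 / 1044.163356 = 4.586781


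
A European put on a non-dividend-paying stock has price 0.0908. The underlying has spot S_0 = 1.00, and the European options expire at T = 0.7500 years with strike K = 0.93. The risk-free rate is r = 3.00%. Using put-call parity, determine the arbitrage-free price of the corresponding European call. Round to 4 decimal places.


Answer: Call price = 0.1815

Derivation:
Put-call parity: C - P = S_0 * exp(-qT) - K * exp(-rT).
S_0 * exp(-qT) = 1.0000 * 1.00000000 = 1.00000000
K * exp(-rT) = 0.9300 * 0.97775124 = 0.90930865
C = P + S*exp(-qT) - K*exp(-rT)
C = 0.0908 + 1.00000000 - 0.90930865 = 0.1815


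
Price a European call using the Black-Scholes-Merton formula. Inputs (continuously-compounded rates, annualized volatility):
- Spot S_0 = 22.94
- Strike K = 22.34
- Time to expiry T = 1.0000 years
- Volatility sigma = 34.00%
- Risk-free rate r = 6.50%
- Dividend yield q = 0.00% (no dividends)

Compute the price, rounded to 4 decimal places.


d1 = (ln(S/K) + (r - q + 0.5*sigma^2) * T) / (sigma * sqrt(T)) = 0.43912741
d2 = d1 - sigma * sqrt(T) = 0.09912741
exp(-rT) = 0.93706746; exp(-qT) = 1.00000000
C = S_0 * exp(-qT) * N(d1) - K * exp(-rT) * N(d2)
N(d1) = 0.66971539; N(d2) = 0.53948144
C = 22.9400 * 1.00000000 * 0.66971539 - 22.3400 * 0.93706746 * 0.53948144 = 4.0697

Answer: Price = 4.0697


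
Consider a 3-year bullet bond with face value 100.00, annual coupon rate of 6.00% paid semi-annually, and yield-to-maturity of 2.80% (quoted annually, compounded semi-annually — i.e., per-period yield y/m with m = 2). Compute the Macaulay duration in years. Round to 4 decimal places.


Coupon per period c = face * coupon_rate / m = 3.000000
Periods per year m = 2; per-period yield y/m = 0.014000
Number of cashflows N = 6
Cashflows (t years, CF_t, discount factor 1/(1+y/m)^(m*t), PV):
  t = 0.5000: CF_t = 3.000000, DF = 0.986193, PV = 2.958580
  t = 1.0000: CF_t = 3.000000, DF = 0.972577, PV = 2.917732
  t = 1.5000: CF_t = 3.000000, DF = 0.959149, PV = 2.877447
  t = 2.0000: CF_t = 3.000000, DF = 0.945906, PV = 2.837719
  t = 2.5000: CF_t = 3.000000, DF = 0.932847, PV = 2.798540
  t = 3.0000: CF_t = 103.000000, DF = 0.919967, PV = 94.756606
Price P = sum_t PV_t = 109.146624
Macaulay numerator sum_t t * PV_t:
  t * PV_t at t = 0.5000: 1.479290
  t * PV_t at t = 1.0000: 2.917732
  t * PV_t at t = 1.5000: 4.316171
  t * PV_t at t = 2.0000: 5.675439
  t * PV_t at t = 2.5000: 6.996349
  t * PV_t at t = 3.0000: 284.269817
Macaulay duration D = (sum_t t * PV_t) / P = 305.654797 / 109.146624 = 2.800405

Answer: Macaulay duration = 2.8004 years


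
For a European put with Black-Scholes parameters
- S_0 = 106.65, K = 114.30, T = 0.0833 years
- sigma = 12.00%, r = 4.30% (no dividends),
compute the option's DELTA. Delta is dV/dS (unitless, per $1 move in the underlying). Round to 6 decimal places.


d1 = -1.8794335593; d2 = -1.9140676466
phi(d1) = 0.0682161605; exp(-qT) = 1.0000000000; exp(-rT) = 0.9964245074
N(-d1) = 0.9699073412
Delta = -exp(-qT) * N(-d1) = -1.0000000000 * 0.9699073412 = -0.969907

Answer: Delta = -0.969907


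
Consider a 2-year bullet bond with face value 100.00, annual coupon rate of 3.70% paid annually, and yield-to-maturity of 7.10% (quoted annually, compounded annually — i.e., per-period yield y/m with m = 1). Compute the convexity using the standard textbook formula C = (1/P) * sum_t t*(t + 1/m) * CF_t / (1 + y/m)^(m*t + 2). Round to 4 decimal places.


Answer: Convexity = 5.1025

Derivation:
Coupon per period c = face * coupon_rate / m = 3.700000
Periods per year m = 1; per-period yield y/m = 0.071000
Number of cashflows N = 2
Cashflows (t years, CF_t, discount factor 1/(1+y/m)^(m*t), PV):
  t = 1.0000: CF_t = 3.700000, DF = 0.933707, PV = 3.454715
  t = 2.0000: CF_t = 103.700000, DF = 0.871808, PV = 90.406533
Price P = sum_t PV_t = 93.861248
Convexity numerator sum_t t*(t + 1/m) * CF_t / (1+y/m)^(m*t + 2):
  t = 1.0000: term = 6.023700
  t = 2.0000: term = 472.903059
Convexity = (1/P) * sum = 478.926759 / 93.861248 = 5.102497


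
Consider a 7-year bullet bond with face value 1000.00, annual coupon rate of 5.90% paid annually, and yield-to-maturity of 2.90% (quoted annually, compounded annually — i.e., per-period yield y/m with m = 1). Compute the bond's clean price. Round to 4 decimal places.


Coupon per period c = face * coupon_rate / m = 59.000000
Periods per year m = 1; per-period yield y/m = 0.029000
Number of cashflows N = 7
Cashflows (t years, CF_t, discount factor 1/(1+y/m)^(m*t), PV):
  t = 1.0000: CF_t = 59.000000, DF = 0.971817, PV = 57.337221
  t = 2.0000: CF_t = 59.000000, DF = 0.944429, PV = 55.721303
  t = 3.0000: CF_t = 59.000000, DF = 0.917812, PV = 54.150926
  t = 4.0000: CF_t = 59.000000, DF = 0.891946, PV = 52.624807
  t = 5.0000: CF_t = 59.000000, DF = 0.866808, PV = 51.141697
  t = 6.0000: CF_t = 59.000000, DF = 0.842379, PV = 49.700386
  t = 7.0000: CF_t = 1059.000000, DF = 0.818639, PV = 866.938593
Price P = sum_t PV_t = 1187.614933

Answer: Price = 1187.6149


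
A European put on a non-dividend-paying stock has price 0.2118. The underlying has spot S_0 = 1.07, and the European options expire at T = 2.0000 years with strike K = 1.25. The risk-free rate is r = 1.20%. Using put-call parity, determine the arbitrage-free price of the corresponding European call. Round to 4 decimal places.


Put-call parity: C - P = S_0 * exp(-qT) - K * exp(-rT).
S_0 * exp(-qT) = 1.0700 * 1.00000000 = 1.07000000
K * exp(-rT) = 1.2500 * 0.97628571 = 1.22035714
C = P + S*exp(-qT) - K*exp(-rT)
C = 0.2118 + 1.07000000 - 1.22035714 = 0.0614

Answer: Call price = 0.0614


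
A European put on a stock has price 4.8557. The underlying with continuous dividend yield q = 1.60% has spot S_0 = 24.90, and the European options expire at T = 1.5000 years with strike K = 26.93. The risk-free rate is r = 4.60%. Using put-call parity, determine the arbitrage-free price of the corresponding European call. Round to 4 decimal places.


Put-call parity: C - P = S_0 * exp(-qT) - K * exp(-rT).
S_0 * exp(-qT) = 24.9000 * 0.97628571 = 24.30951417
K * exp(-rT) = 26.9300 * 0.93332668 = 25.13448749
C = P + S*exp(-qT) - K*exp(-rT)
C = 4.8557 + 24.30951417 - 25.13448749 = 4.0307

Answer: Call price = 4.0307


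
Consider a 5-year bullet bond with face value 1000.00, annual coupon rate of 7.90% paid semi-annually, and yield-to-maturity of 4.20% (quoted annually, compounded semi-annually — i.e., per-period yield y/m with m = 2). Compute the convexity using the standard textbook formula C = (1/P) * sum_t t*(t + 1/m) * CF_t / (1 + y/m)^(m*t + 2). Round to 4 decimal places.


Coupon per period c = face * coupon_rate / m = 39.500000
Periods per year m = 2; per-period yield y/m = 0.021000
Number of cashflows N = 10
Cashflows (t years, CF_t, discount factor 1/(1+y/m)^(m*t), PV):
  t = 0.5000: CF_t = 39.500000, DF = 0.979432, PV = 38.687561
  t = 1.0000: CF_t = 39.500000, DF = 0.959287, PV = 37.891833
  t = 1.5000: CF_t = 39.500000, DF = 0.939556, PV = 37.112471
  t = 2.0000: CF_t = 39.500000, DF = 0.920231, PV = 36.349139
  t = 2.5000: CF_t = 39.500000, DF = 0.901304, PV = 35.601507
  t = 3.0000: CF_t = 39.500000, DF = 0.882766, PV = 34.869253
  t = 3.5000: CF_t = 39.500000, DF = 0.864609, PV = 34.152060
  t = 4.0000: CF_t = 39.500000, DF = 0.846826, PV = 33.449618
  t = 4.5000: CF_t = 39.500000, DF = 0.829408, PV = 32.761624
  t = 5.0000: CF_t = 1039.500000, DF = 0.812349, PV = 844.436647
Price P = sum_t PV_t = 1165.311712
Convexity numerator sum_t t*(t + 1/m) * CF_t / (1+y/m)^(m*t + 2):
  t = 0.5000: term = 18.556235
  t = 1.0000: term = 54.523708
  t = 1.5000: term = 106.804522
  t = 2.0000: term = 174.346265
  t = 2.5000: term = 256.140448
  t = 3.0000: term = 351.220986
  t = 3.5000: term = 458.662731
  t = 4.0000: term = 577.580044
  t = 4.5000: term = 707.125422
  t = 5.0000: term = 22276.567980
Convexity = (1/P) * sum = 24981.528341 / 1165.311712 = 21.437636

Answer: Convexity = 21.4376


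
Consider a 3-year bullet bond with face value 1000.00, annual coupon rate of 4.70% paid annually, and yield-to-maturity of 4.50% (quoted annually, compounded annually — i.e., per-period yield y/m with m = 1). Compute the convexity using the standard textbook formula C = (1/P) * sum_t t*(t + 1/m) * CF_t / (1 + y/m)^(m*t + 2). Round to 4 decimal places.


Answer: Convexity = 10.3440

Derivation:
Coupon per period c = face * coupon_rate / m = 47.000000
Periods per year m = 1; per-period yield y/m = 0.045000
Number of cashflows N = 3
Cashflows (t years, CF_t, discount factor 1/(1+y/m)^(m*t), PV):
  t = 1.0000: CF_t = 47.000000, DF = 0.956938, PV = 44.976077
  t = 2.0000: CF_t = 47.000000, DF = 0.915730, PV = 43.039308
  t = 3.0000: CF_t = 1047.000000, DF = 0.876297, PV = 917.482544
Price P = sum_t PV_t = 1005.497929
Convexity numerator sum_t t*(t + 1/m) * CF_t / (1+y/m)^(m*t + 2):
  t = 1.0000: term = 82.371881
  t = 2.0000: term = 236.474299
  t = 3.0000: term = 10081.994948
Convexity = (1/P) * sum = 10400.841128 / 1005.497929 = 10.343971


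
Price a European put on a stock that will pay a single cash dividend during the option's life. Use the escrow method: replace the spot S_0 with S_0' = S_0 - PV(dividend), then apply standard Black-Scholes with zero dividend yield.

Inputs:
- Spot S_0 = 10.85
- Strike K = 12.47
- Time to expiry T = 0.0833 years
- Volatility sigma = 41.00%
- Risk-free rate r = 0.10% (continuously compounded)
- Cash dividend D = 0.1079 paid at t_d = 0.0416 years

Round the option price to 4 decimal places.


Answer: Price = 1.7947

Derivation:
PV(D) = D * exp(-r * t_d) = 0.1079 * 0.99995840 = 0.10789551
S_0' = S_0 - PV(D) = 10.8500 - 0.10789551 = 10.74210449
d1 = (ln(S_0'/K) + (r + sigma^2/2)*T) / (sigma*sqrt(T)) = -1.20059424
d2 = d1 - sigma*sqrt(T) = -1.31892737
exp(-rT) = 0.99991670
N(-d1) = 0.88504568; N(-d2) = 0.90640330
P = K * exp(-rT) * N(-d2) - S_0' * N(-d1) = 12.4700 * 0.99991670 * 0.90640330 - 10.74210449 * 0.88504568 = 1.7947


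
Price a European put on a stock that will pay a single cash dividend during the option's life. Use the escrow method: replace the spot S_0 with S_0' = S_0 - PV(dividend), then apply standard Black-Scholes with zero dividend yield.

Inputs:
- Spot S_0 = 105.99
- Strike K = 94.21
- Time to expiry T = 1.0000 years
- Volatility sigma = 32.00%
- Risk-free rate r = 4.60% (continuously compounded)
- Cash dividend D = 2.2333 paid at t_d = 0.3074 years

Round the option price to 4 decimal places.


PV(D) = D * exp(-r * t_d) = 2.2333 * 0.98595911 = 2.20194247
S_0' = S_0 - PV(D) = 105.9900 - 2.20194247 = 103.78805753
d1 = (ln(S_0'/K) + (r + sigma^2/2)*T) / (sigma*sqrt(T)) = 0.60632681
d2 = d1 - sigma*sqrt(T) = 0.28632681
exp(-rT) = 0.95504196
N(-d1) = 0.27214888; N(-d2) = 0.38731391
P = K * exp(-rT) * N(-d2) - S_0' * N(-d1) = 94.2100 * 0.95504196 * 0.38731391 - 103.78805753 * 0.27214888 = 6.6026

Answer: Price = 6.6026


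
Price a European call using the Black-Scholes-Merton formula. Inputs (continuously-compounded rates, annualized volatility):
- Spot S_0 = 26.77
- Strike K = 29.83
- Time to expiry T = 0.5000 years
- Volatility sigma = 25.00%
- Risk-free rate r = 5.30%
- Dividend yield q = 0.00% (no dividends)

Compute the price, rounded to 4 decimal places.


Answer: Price = 1.0316

Derivation:
d1 = (ln(S/K) + (r - q + 0.5*sigma^2) * T) / (sigma * sqrt(T)) = -0.37396186
d2 = d1 - sigma * sqrt(T) = -0.55073855
exp(-rT) = 0.97384804; exp(-qT) = 1.00000000
C = S_0 * exp(-qT) * N(d1) - K * exp(-rT) * N(d2)
N(d1) = 0.35421635; N(d2) = 0.29090646
C = 26.7700 * 1.00000000 * 0.35421635 - 29.8300 * 0.97384804 * 0.29090646 = 1.0316


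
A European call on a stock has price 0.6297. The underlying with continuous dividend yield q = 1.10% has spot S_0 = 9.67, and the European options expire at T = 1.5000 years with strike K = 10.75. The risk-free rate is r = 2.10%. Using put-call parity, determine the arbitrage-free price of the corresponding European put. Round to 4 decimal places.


Answer: Put price = 1.5346

Derivation:
Put-call parity: C - P = S_0 * exp(-qT) - K * exp(-rT).
S_0 * exp(-qT) = 9.6700 * 0.98363538 = 9.51175412
K * exp(-rT) = 10.7500 * 0.96899096 = 10.41665278
P = C - S*exp(-qT) + K*exp(-rT)
P = 0.6297 - 9.51175412 + 10.41665278 = 1.5346


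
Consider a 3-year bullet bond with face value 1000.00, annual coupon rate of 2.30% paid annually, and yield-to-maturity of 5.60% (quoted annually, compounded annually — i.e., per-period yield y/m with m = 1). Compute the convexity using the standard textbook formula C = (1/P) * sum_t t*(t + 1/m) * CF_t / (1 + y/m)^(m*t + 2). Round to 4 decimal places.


Answer: Convexity = 10.4249

Derivation:
Coupon per period c = face * coupon_rate / m = 23.000000
Periods per year m = 1; per-period yield y/m = 0.056000
Number of cashflows N = 3
Cashflows (t years, CF_t, discount factor 1/(1+y/m)^(m*t), PV):
  t = 1.0000: CF_t = 23.000000, DF = 0.946970, PV = 21.780303
  t = 2.0000: CF_t = 23.000000, DF = 0.896752, PV = 20.625287
  t = 3.0000: CF_t = 1023.000000, DF = 0.849197, PV = 868.728119
Price P = sum_t PV_t = 911.133709
Convexity numerator sum_t t*(t + 1/m) * CF_t / (1+y/m)^(m*t + 2):
  t = 1.0000: term = 39.063043
  t = 2.0000: term = 110.974555
  t = 3.0000: term = 9348.400044
Convexity = (1/P) * sum = 9498.437643 / 911.133709 = 10.424856


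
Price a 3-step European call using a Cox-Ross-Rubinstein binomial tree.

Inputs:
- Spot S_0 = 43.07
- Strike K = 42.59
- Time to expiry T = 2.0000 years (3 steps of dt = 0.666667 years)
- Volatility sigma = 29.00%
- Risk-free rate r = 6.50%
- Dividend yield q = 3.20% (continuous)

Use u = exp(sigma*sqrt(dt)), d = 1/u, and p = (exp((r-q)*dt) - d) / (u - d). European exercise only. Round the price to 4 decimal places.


dt = T/N = 0.666667
u = exp(sigma*sqrt(dt)) = 1.267167; d = 1/u = 0.789162
p = (exp((r-q)*dt) - d) / (u - d) = 0.487614
Discount per step: exp(-r*dt) = 0.957592
Stock lattice S(k, i) with i counting down-moves:
  k=0: S(0,0) = 43.0700
  k=1: S(1,0) = 54.5769; S(1,1) = 33.9892
  k=2: S(2,0) = 69.1581; S(2,1) = 43.0700; S(2,2) = 26.8230
  k=3: S(3,0) = 87.6348; S(3,1) = 54.5769; S(3,2) = 33.9892; S(3,3) = 21.1677
Terminal payoffs V(N, i) = max(S_T - K, 0):
  V(3,0) = 45.044848; V(3,1) = 11.986900; V(3,2) = 0.000000; V(3,3) = 0.000000
Backward induction: V(k, i) = exp(-r*dt) * [p * V(k+1, i) + (1-p) * V(k+1, i+1)].
  V(2,0) = exp(-r*dt) * [p*45.044848 + (1-p)*11.986900] = 26.914472
  V(2,1) = exp(-r*dt) * [p*11.986900 + (1-p)*0.000000] = 5.597102
  V(2,2) = exp(-r*dt) * [p*0.000000 + (1-p)*0.000000] = 0.000000
  V(1,0) = exp(-r*dt) * [p*26.914472 + (1-p)*5.597102] = 15.313566
  V(1,1) = exp(-r*dt) * [p*5.597102 + (1-p)*0.000000] = 2.613483
  V(0,0) = exp(-r*dt) * [p*15.313566 + (1-p)*2.613483] = 8.432763

Answer: Price = V(0,0) = 8.4328


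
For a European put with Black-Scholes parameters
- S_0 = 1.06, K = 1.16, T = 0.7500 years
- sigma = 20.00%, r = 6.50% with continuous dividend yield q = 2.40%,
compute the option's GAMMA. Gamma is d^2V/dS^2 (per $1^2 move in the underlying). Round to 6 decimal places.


Answer: Gamma = 2.065173

Derivation:
d1 = -0.2563498530; d2 = -0.4295549338
phi(d1) = 0.3860469994; exp(-qT) = 0.9821610324; exp(-rT) = 0.9524192047
Gamma = exp(-qT) * phi(d1) / (S * sigma * sqrt(T)) = 0.9821610324 * 0.3860469994 / (1.0600 * 0.2000 * 0.8660254038) = 2.065173


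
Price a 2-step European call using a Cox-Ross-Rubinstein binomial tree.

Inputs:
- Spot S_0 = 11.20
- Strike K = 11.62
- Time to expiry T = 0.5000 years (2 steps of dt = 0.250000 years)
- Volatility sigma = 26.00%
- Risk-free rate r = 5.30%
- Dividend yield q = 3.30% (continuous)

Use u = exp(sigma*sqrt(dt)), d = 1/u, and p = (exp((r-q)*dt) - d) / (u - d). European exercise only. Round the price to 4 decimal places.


Answer: Price = V(0,0) = 0.6705

Derivation:
dt = T/N = 0.250000
u = exp(sigma*sqrt(dt)) = 1.138828; d = 1/u = 0.878095
p = (exp((r-q)*dt) - d) / (u - d) = 0.486770
Discount per step: exp(-r*dt) = 0.986837
Stock lattice S(k, i) with i counting down-moves:
  k=0: S(0,0) = 11.2000
  k=1: S(1,0) = 12.7549; S(1,1) = 9.8347
  k=2: S(2,0) = 14.5256; S(2,1) = 11.2000; S(2,2) = 8.6358
Terminal payoffs V(N, i) = max(S_T - K, 0):
  V(2,0) = 2.905617; V(2,1) = 0.000000; V(2,2) = 0.000000
Backward induction: V(k, i) = exp(-r*dt) * [p * V(k+1, i) + (1-p) * V(k+1, i+1)].
  V(1,0) = exp(-r*dt) * [p*2.905617 + (1-p)*0.000000] = 1.395752
  V(1,1) = exp(-r*dt) * [p*0.000000 + (1-p)*0.000000] = 0.000000
  V(0,0) = exp(-r*dt) * [p*1.395752 + (1-p)*0.000000] = 0.670468


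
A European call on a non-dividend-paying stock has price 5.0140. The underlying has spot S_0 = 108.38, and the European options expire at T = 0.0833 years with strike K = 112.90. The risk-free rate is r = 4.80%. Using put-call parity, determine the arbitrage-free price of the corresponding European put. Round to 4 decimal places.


Put-call parity: C - P = S_0 * exp(-qT) - K * exp(-rT).
S_0 * exp(-qT) = 108.3800 * 1.00000000 = 108.38000000
K * exp(-rT) = 112.9000 * 0.99600958 = 112.44948192
P = C - S*exp(-qT) + K*exp(-rT)
P = 5.0140 - 108.38000000 + 112.44948192 = 9.0835

Answer: Put price = 9.0835


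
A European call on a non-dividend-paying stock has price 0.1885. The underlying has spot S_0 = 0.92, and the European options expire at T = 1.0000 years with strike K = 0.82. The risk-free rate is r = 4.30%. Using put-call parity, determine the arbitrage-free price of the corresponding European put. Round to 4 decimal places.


Answer: Put price = 0.0540

Derivation:
Put-call parity: C - P = S_0 * exp(-qT) - K * exp(-rT).
S_0 * exp(-qT) = 0.9200 * 1.00000000 = 0.92000000
K * exp(-rT) = 0.8200 * 0.95791139 = 0.78548734
P = C - S*exp(-qT) + K*exp(-rT)
P = 0.1885 - 0.92000000 + 0.78548734 = 0.0540


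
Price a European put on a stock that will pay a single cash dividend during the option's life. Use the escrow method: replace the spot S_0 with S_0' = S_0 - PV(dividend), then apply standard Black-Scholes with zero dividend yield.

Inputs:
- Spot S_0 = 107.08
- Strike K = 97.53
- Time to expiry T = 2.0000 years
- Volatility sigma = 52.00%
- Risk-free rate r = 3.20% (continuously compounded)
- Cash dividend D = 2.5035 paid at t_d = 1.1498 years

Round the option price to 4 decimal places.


Answer: Price = 21.9946

Derivation:
PV(D) = D * exp(-r * t_d) = 2.5035 * 0.96387506 = 2.41306121
S_0' = S_0 - PV(D) = 107.0800 - 2.41306121 = 104.66693879
d1 = (ln(S_0'/K) + (r + sigma^2/2)*T) / (sigma*sqrt(T)) = 0.55075905
d2 = d1 - sigma*sqrt(T) = -0.18463201
exp(-rT) = 0.93800500
N(-d1) = 0.29089943; N(-d2) = 0.57324116
P = K * exp(-rT) * N(-d2) - S_0' * N(-d1) = 97.5300 * 0.93800500 * 0.57324116 - 104.66693879 * 0.29089943 = 21.9946
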